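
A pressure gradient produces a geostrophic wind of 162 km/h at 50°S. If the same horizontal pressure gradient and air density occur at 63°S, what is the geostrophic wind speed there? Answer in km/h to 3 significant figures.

With the same pressure gradient and density, V_g ∝ 1/f ∝ 1/sin φ.
V₂ = V₁ · sin φ₁ / sin φ₂ = 162 × sin 50° / sin 63°
V₂ = 162 × 0.7660/0.8910 = 139 km/h

139 km/h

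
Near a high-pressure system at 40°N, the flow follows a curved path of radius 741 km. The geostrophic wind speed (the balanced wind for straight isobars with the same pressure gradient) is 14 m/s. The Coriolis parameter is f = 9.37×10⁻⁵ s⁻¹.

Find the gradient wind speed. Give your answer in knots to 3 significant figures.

Around a high, pressure-gradient force acts outward with centrifugal, so Coriolis balances both:
fV = (1/ρ)|∂P/∂n| + V²/R  →  V² − fR·V + fR·V_g = 0
With fR = 9.37×10⁻⁵ × 741×10³ m = 69.4 m/s:
V = [fR − √((fR)² − 4 fR V_g)]/2 = [69.4 − √(69.4² − 4×69.4×14)]/2 = 19.4 m/s
Supergeostrophic (V > V_g = 14 m/s), as expected around a high.
Converting: 19.4 m/s × 1.944 = 37.8 knots

37.8 knots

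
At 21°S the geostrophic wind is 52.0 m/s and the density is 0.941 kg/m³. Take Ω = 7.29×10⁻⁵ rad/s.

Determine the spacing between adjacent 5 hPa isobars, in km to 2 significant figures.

200 km

Coriolis parameter at 21°S:
f = 2Ω sin φ = 2 × 7.29×10⁻⁵ × sin 21° = 5.23×10⁻⁵ s⁻¹
Geostrophic balance rearranged: |∂P/∂n| = f ρ V_g
|∂P/∂n| = 5.23×10⁻⁵ × 0.941 × 52.0 = 2.56×10⁻³ Pa/m
Isobar spacing: Δn = ΔP/|∂P/∂n| = 500 Pa / 2.56×10⁻³ Pa/m = 195565 m ≈ 200 km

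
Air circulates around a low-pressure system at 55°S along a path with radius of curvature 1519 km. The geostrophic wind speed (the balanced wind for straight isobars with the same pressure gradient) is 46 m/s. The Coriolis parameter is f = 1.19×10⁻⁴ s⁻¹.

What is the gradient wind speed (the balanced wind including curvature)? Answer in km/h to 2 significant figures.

Around a low, centrifugal force acts outward with Coriolis, so pressure-gradient force balances both:
(1/ρ)|∂P/∂n| = fV + V²/R  →  V² + fR·V − fR·V_g = 0
With fR = 1.19×10⁻⁴ × 1519×10³ m = 181 m/s:
V = [−fR + √((fR)² + 4 fR V_g)]/2 = [−181 + √(181² + 4×181×46)]/2 = 38 m/s
Subgeostrophic (V < V_g = 46 m/s), as expected around a low.
Converting: 38 m/s × 3.6 = 140 km/h

140 km/h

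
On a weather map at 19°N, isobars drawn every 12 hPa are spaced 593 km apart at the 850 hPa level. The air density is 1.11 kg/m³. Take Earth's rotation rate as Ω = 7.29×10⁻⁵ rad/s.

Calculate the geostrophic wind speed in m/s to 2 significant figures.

Coriolis parameter at 19°N:
f = 2Ω sin φ = 2 × 7.29×10⁻⁵ × sin 19° = 4.75×10⁻⁵ s⁻¹
Pressure gradient: |∂P/∂n| = 1200 Pa / 593000 m = 2.02×10⁻³ Pa/m
Geostrophic balance (pressure-gradient force = Coriolis force):
V_g = (1/(fρ)) |∂P/∂n| = 2.02×10⁻³ / (4.75×10⁻⁵ × 1.11) = 38.4 m/s

38 m/s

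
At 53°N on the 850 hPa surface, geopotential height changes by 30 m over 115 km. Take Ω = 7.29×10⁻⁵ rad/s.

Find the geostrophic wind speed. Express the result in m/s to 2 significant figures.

22 m/s

Coriolis parameter at 53°N:
f = 2Ω sin φ = 2 × 7.29×10⁻⁵ × sin 53° = 1.16×10⁻⁴ s⁻¹
Height gradient: |∂Z/∂n| = 30 m / 115000 m = 2.61×10⁻⁴
On a pressure surface, geostrophic balance gives V_g = (g/f)|∂Z/∂n|:
V_g = 9.81 × 2.61×10⁻⁴ / 1.16×10⁻⁴ = 22.0 m/s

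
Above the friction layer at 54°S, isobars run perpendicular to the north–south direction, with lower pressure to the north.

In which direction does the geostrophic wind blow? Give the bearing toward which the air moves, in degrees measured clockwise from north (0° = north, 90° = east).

The pressure-gradient force points toward the north (bearing 000°).
Geostrophic balance: in the Southern Hemisphere the Coriolis force deflects motion to the left, so the geostrophic wind blows 90° to the left of the pressure-gradient force (low pressure on the right).
Rotating 000° by 90° counterclockwise gives 270° — the wind blows toward the west.

270°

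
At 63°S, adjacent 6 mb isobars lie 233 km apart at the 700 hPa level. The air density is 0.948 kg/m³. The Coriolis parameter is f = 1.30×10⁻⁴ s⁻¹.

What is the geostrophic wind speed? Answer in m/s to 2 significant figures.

21 m/s

Pressure gradient: |∂P/∂n| = 600 Pa / 233000 m = 2.58×10⁻³ Pa/m
Geostrophic balance (pressure-gradient force = Coriolis force):
V_g = (1/(fρ)) |∂P/∂n| = 2.58×10⁻³ / (1.30×10⁻⁴ × 0.948) = 20.9 m/s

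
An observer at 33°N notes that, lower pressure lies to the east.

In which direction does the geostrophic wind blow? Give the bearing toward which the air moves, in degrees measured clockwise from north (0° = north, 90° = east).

The pressure-gradient force points toward the east (bearing 090°).
Geostrophic balance: in the Northern Hemisphere the Coriolis force deflects motion to the right, so the geostrophic wind blows 90° to the right of the pressure-gradient force (low pressure on the left).
Rotating 090° by 90° clockwise gives 180° — the wind blows toward the south.

180°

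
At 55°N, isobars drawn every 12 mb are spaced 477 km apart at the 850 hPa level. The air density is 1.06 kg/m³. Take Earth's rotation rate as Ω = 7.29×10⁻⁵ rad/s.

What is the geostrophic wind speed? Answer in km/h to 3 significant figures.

71.5 km/h

Coriolis parameter at 55°N:
f = 2Ω sin φ = 2 × 7.29×10⁻⁵ × sin 55° = 1.19×10⁻⁴ s⁻¹
Pressure gradient: |∂P/∂n| = 1200 Pa / 477000 m = 2.52×10⁻³ Pa/m
Geostrophic balance (pressure-gradient force = Coriolis force):
V_g = (1/(fρ)) |∂P/∂n| = 2.52×10⁻³ / (1.19×10⁻⁴ × 1.06) = 19.9 m/s
Converting: 19.9 m/s × 3.6 = 71.5 km/h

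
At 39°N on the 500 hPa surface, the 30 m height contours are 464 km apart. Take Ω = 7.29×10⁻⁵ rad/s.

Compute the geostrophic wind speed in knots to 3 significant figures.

13.4 knots

Coriolis parameter at 39°N:
f = 2Ω sin φ = 2 × 7.29×10⁻⁵ × sin 39° = 9.18×10⁻⁵ s⁻¹
Height gradient: |∂Z/∂n| = 30 m / 464000 m = 6.47×10⁻⁵
On a pressure surface, geostrophic balance gives V_g = (g/f)|∂Z/∂n|:
V_g = 9.81 × 6.47×10⁻⁵ / 9.18×10⁻⁵ = 6.91 m/s
Converting: 6.91 m/s × 1.944 = 13.4 knots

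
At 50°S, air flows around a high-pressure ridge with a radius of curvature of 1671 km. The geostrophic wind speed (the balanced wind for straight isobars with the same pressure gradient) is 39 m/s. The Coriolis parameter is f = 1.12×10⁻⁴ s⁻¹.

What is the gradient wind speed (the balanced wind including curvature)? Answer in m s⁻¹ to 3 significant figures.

55.4 m s⁻¹

Around a high, pressure-gradient force acts outward with centrifugal, so Coriolis balances both:
fV = (1/ρ)|∂P/∂n| + V²/R  →  V² − fR·V + fR·V_g = 0
With fR = 1.12×10⁻⁴ × 1671×10³ m = 187 m/s:
V = [fR − √((fR)² − 4 fR V_g)]/2 = [187 − √(187² − 4×187×39)]/2 = 55.4 m/s
Supergeostrophic (V > V_g = 39 m/s), as expected around a high.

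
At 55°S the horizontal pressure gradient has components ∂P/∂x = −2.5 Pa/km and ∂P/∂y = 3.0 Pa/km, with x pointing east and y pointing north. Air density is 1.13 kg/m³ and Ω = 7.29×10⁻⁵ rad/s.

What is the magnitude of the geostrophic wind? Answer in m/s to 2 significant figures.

Coriolis parameter at 55°S:
f = 2Ω sin φ = 2 × 7.29×10⁻⁵ × sin 55° = 1.19×10⁻⁴ s⁻¹
In the Southern Hemisphere f is negative: f = −1.19×10⁻⁴ s⁻¹.
Component geostrophic relations (x east, y north):
u_g = −(1/(fρ)) ∂P/∂y,  v_g = (1/(fρ)) ∂P/∂x
u_g = −(3.0×10⁻³)/(−1.19×10⁻⁴ × 1.13) = 22.2 m/s;  v_g = (−2.5×10⁻³)/(−1.19×10⁻⁴ × 1.13) = 18.5 m/s
|V_g| = √(u_g² + v_g²) = 28.9 m/s

29 m/s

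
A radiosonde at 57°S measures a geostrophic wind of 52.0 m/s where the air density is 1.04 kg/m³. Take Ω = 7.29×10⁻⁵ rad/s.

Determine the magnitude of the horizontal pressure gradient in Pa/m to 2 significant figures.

6.6×10⁻³ Pa/m

Coriolis parameter at 57°S:
f = 2Ω sin φ = 2 × 7.29×10⁻⁵ × sin 57° = 1.22×10⁻⁴ s⁻¹
Geostrophic balance rearranged: |∂P/∂n| = f ρ V_g
|∂P/∂n| = 1.22×10⁻⁴ × 1.04 × 52.0 = 6.61×10⁻³ Pa/m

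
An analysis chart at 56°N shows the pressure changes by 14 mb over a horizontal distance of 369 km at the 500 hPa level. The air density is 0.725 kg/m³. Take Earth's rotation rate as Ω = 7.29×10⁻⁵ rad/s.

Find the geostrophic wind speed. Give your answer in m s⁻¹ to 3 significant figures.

Coriolis parameter at 56°N:
f = 2Ω sin φ = 2 × 7.29×10⁻⁵ × sin 56° = 1.21×10⁻⁴ s⁻¹
Pressure gradient: |∂P/∂n| = 1400 Pa / 369000 m = 3.79×10⁻³ Pa/m
Geostrophic balance (pressure-gradient force = Coriolis force):
V_g = (1/(fρ)) |∂P/∂n| = 3.79×10⁻³ / (1.21×10⁻⁴ × 0.725) = 43.3 m/s

43.3 m s⁻¹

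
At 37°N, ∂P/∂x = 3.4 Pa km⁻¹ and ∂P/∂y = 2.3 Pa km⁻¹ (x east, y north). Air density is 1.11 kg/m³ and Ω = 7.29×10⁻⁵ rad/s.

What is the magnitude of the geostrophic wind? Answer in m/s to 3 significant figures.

42.1 m/s

Coriolis parameter at 37°N:
f = 2Ω sin φ = 2 × 7.29×10⁻⁵ × sin 37° = 8.77×10⁻⁵ s⁻¹
Component geostrophic relations (x east, y north):
u_g = −(1/(fρ)) ∂P/∂y,  v_g = (1/(fρ)) ∂P/∂x
u_g = −(2.3×10⁻³)/(8.77×10⁻⁵ × 1.11) = −23.6 m/s;  v_g = (3.4×10⁻³)/(8.77×10⁻⁵ × 1.11) = 34.9 m/s
|V_g| = √(u_g² + v_g²) = 42.1 m/s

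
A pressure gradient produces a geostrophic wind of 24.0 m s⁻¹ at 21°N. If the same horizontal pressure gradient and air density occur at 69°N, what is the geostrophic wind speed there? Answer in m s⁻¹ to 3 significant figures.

With the same pressure gradient and density, V_g ∝ 1/f ∝ 1/sin φ.
V₂ = V₁ · sin φ₁ / sin φ₂ = 24.0 × sin 21° / sin 69°
V₂ = 24.0 × 0.3584/0.9336 = 9.21 m s⁻¹

9.21 m s⁻¹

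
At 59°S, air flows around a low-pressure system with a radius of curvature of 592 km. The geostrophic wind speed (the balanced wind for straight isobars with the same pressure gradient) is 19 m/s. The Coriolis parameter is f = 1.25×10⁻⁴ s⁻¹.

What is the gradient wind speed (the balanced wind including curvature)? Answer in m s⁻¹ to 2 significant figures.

Around a low, centrifugal force acts outward with Coriolis, so pressure-gradient force balances both:
(1/ρ)|∂P/∂n| = fV + V²/R  →  V² + fR·V − fR·V_g = 0
With fR = 1.25×10⁻⁴ × 592×10³ m = 74.0 m/s:
V = [−fR + √((fR)² + 4 fR V_g)]/2 = [−74.0 + √(74.0² + 4×74.0×19)]/2 = 15.7 m/s
Subgeostrophic (V < V_g = 19 m/s), as expected around a low.

16 m s⁻¹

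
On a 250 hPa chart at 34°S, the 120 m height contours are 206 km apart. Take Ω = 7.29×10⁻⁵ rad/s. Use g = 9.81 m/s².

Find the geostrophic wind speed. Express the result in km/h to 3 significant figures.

Coriolis parameter at 34°S:
f = 2Ω sin φ = 2 × 7.29×10⁻⁵ × sin 34° = 8.15×10⁻⁵ s⁻¹
Height gradient: |∂Z/∂n| = 120 m / 206000 m = 5.83×10⁻⁴
On a pressure surface, geostrophic balance gives V_g = (g/f)|∂Z/∂n|:
V_g = 9.81 × 5.83×10⁻⁴ / 8.15×10⁻⁵ = 70.1 m/s
Converting: 70.1 m/s × 3.6 = 252 km/h

252 km/h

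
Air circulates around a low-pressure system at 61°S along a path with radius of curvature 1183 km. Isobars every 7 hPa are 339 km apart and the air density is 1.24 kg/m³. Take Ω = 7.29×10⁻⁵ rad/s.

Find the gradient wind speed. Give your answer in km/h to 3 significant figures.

43.5 km/h

Coriolis parameter at 61°S:
f = 2Ω sin φ = 2 × 7.29×10⁻⁵ × sin 61° = 1.28×10⁻⁴ s⁻¹
Pressure gradient: |∂P/∂n| = 700 Pa / 339000 m = 2.06×10⁻³ Pa/m
Geostrophic speed: V_g = |∂P/∂n|/(fρ) = 2.06×10⁻³/(1.28×10⁻⁴ × 1.24) = 13.1 m/s
Around a low, centrifugal force acts outward with Coriolis, so pressure-gradient force balances both:
(1/ρ)|∂P/∂n| = fV + V²/R  →  V² + fR·V − fR·V_g = 0
With fR = 1.28×10⁻⁴ × 1183×10³ m = 151 m/s:
V = [−fR + √((fR)² + 4 fR V_g)]/2 = [−151 + √(151² + 4×151×13.1)]/2 = 12.1 m/s
Subgeostrophic (V < V_g = 13.1 m/s), as expected around a low.
Converting: 12.1 m/s × 3.6 = 43.5 km/h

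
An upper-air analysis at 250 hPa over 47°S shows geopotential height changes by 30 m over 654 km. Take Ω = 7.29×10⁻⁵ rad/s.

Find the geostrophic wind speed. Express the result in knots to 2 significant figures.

Coriolis parameter at 47°S:
f = 2Ω sin φ = 2 × 7.29×10⁻⁵ × sin 47° = 1.07×10⁻⁴ s⁻¹
Height gradient: |∂Z/∂n| = 30 m / 654000 m = 4.59×10⁻⁵
On a pressure surface, geostrophic balance gives V_g = (g/f)|∂Z/∂n|:
V_g = 9.81 × 4.59×10⁻⁵ / 1.07×10⁻⁴ = 4.22 m/s
Converting: 4.22 m/s × 1.944 = 8.2 knots

8.2 knots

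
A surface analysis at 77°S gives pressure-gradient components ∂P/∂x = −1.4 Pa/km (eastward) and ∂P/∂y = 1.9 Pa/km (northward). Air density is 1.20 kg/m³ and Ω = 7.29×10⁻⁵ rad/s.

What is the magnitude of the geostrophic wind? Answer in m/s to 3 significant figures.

13.8 m/s

Coriolis parameter at 77°S:
f = 2Ω sin φ = 2 × 7.29×10⁻⁵ × sin 77° = 1.42×10⁻⁴ s⁻¹
In the Southern Hemisphere f is negative: f = −1.42×10⁻⁴ s⁻¹.
Component geostrophic relations (x east, y north):
u_g = −(1/(fρ)) ∂P/∂y,  v_g = (1/(fρ)) ∂P/∂x
u_g = −(1.9×10⁻³)/(−1.42×10⁻⁴ × 1.20) = 11.1 m/s;  v_g = (−1.4×10⁻³)/(−1.42×10⁻⁴ × 1.20) = 8.21 m/s
|V_g| = √(u_g² + v_g²) = 13.8 m/s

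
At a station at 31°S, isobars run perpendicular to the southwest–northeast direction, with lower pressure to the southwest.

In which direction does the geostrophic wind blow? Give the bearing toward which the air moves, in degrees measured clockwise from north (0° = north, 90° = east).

The pressure-gradient force points toward the southwest (bearing 225°).
Geostrophic balance: in the Southern Hemisphere the Coriolis force deflects motion to the left, so the geostrophic wind blows 90° to the left of the pressure-gradient force (low pressure on the right).
Rotating 225° by 90° counterclockwise gives 135° — the wind blows toward the southeast.

135°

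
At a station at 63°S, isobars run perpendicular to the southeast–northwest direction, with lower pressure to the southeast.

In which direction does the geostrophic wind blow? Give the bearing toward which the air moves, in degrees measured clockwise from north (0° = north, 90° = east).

The pressure-gradient force points toward the southeast (bearing 135°).
Geostrophic balance: in the Southern Hemisphere the Coriolis force deflects motion to the left, so the geostrophic wind blows 90° to the left of the pressure-gradient force (low pressure on the right).
Rotating 135° by 90° counterclockwise gives 045° — the wind blows toward the northeast.

045°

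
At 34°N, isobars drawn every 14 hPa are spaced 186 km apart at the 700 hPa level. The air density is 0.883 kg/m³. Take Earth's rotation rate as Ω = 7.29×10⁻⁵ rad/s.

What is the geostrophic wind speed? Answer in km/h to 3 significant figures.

376 km/h

Coriolis parameter at 34°N:
f = 2Ω sin φ = 2 × 7.29×10⁻⁵ × sin 34° = 8.15×10⁻⁵ s⁻¹
Pressure gradient: |∂P/∂n| = 1400 Pa / 186000 m = 7.53×10⁻³ Pa/m
Geostrophic balance (pressure-gradient force = Coriolis force):
V_g = (1/(fρ)) |∂P/∂n| = 7.53×10⁻³ / (8.15×10⁻⁵ × 0.883) = 105 m/s
Converting: 105 m/s × 3.6 = 376 km/h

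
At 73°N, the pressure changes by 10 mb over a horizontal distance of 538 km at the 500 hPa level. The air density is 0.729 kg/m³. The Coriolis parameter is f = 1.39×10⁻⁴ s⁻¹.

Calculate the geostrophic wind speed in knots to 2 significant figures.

36 knots

Pressure gradient: |∂P/∂n| = 1000 Pa / 538000 m = 1.86×10⁻³ Pa/m
Geostrophic balance (pressure-gradient force = Coriolis force):
V_g = (1/(fρ)) |∂P/∂n| = 1.86×10⁻³ / (1.39×10⁻⁴ × 0.729) = 18.3 m/s
Converting: 18.3 m/s × 1.944 = 36 knots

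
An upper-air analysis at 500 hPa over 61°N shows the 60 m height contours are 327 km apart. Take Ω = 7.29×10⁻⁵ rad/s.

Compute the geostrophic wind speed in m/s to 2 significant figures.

Coriolis parameter at 61°N:
f = 2Ω sin φ = 2 × 7.29×10⁻⁵ × sin 61° = 1.28×10⁻⁴ s⁻¹
Height gradient: |∂Z/∂n| = 60 m / 327000 m = 1.83×10⁻⁴
On a pressure surface, geostrophic balance gives V_g = (g/f)|∂Z/∂n|:
V_g = 9.81 × 1.83×10⁻⁴ / 1.28×10⁻⁴ = 14.1 m/s

14 m/s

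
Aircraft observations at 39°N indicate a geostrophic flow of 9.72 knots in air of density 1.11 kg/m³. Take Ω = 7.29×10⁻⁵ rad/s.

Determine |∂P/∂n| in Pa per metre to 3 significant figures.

Coriolis parameter at 39°N:
f = 2Ω sin φ = 2 × 7.29×10⁻⁵ × sin 39° = 9.18×10⁻⁵ s⁻¹
Wind speed in SI: 9.72 knots = 5.00 m/s
Geostrophic balance rearranged: |∂P/∂n| = f ρ V_g
|∂P/∂n| = 9.18×10⁻⁵ × 1.11 × 5.00 = 5.09×10⁻⁴ Pa/m

5.09×10⁻⁴ Pa/m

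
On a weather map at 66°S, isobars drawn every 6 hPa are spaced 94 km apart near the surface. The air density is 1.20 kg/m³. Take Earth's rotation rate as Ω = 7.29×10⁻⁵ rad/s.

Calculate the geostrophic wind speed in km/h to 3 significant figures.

Coriolis parameter at 66°S:
f = 2Ω sin φ = 2 × 7.29×10⁻⁵ × sin 66° = 1.33×10⁻⁴ s⁻¹
Pressure gradient: |∂P/∂n| = 600 Pa / 94000 m = 6.38×10⁻³ Pa/m
Geostrophic balance (pressure-gradient force = Coriolis force):
V_g = (1/(fρ)) |∂P/∂n| = 6.38×10⁻³ / (1.33×10⁻⁴ × 1.20) = 39.9 m/s
Converting: 39.9 m/s × 3.6 = 144 km/h

144 km/h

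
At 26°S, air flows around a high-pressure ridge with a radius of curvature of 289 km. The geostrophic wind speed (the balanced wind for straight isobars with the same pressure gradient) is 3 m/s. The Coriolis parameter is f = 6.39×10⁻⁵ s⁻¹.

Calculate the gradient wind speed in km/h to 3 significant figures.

Around a high, pressure-gradient force acts outward with centrifugal, so Coriolis balances both:
fV = (1/ρ)|∂P/∂n| + V²/R  →  V² − fR·V + fR·V_g = 0
With fR = 6.39×10⁻⁵ × 289×10³ m = 18.5 m/s:
V = [fR − √((fR)² − 4 fR V_g)]/2 = [18.5 − √(18.5² − 4×18.5×3)]/2 = 3.77 m/s
Supergeostrophic (V > V_g = 3 m/s), as expected around a high.
Converting: 3.77 m/s × 3.6 = 13.6 km/h

13.6 km/h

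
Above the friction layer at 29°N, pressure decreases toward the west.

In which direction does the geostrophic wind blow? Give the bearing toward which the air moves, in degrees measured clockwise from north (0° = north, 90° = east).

The pressure-gradient force points toward the west (bearing 270°).
Geostrophic balance: in the Northern Hemisphere the Coriolis force deflects motion to the right, so the geostrophic wind blows 90° to the right of the pressure-gradient force (low pressure on the left).
Rotating 270° by 90° clockwise gives 000° — the wind blows toward the north.

000°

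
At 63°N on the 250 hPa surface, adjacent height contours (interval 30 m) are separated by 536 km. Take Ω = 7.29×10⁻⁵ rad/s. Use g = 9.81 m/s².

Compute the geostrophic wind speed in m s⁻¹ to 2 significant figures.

4.2 m s⁻¹

Coriolis parameter at 63°N:
f = 2Ω sin φ = 2 × 7.29×10⁻⁵ × sin 63° = 1.30×10⁻⁴ s⁻¹
Height gradient: |∂Z/∂n| = 30 m / 536000 m = 5.60×10⁻⁵
On a pressure surface, geostrophic balance gives V_g = (g/f)|∂Z/∂n|:
V_g = 9.81 × 5.60×10⁻⁵ / 1.30×10⁻⁴ = 4.23 m/s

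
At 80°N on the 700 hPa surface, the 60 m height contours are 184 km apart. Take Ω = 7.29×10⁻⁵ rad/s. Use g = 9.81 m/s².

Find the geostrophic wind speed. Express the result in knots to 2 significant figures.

Coriolis parameter at 80°N:
f = 2Ω sin φ = 2 × 7.29×10⁻⁵ × sin 80° = 1.44×10⁻⁴ s⁻¹
Height gradient: |∂Z/∂n| = 60 m / 184000 m = 3.26×10⁻⁴
On a pressure surface, geostrophic balance gives V_g = (g/f)|∂Z/∂n|:
V_g = 9.81 × 3.26×10⁻⁴ / 1.44×10⁻⁴ = 22.3 m/s
Converting: 22.3 m/s × 1.944 = 43 knots

43 knots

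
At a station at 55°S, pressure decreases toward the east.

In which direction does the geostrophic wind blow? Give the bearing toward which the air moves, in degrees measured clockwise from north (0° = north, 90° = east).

000°

The pressure-gradient force points toward the east (bearing 090°).
Geostrophic balance: in the Southern Hemisphere the Coriolis force deflects motion to the left, so the geostrophic wind blows 90° to the left of the pressure-gradient force (low pressure on the right).
Rotating 090° by 90° counterclockwise gives 000° — the wind blows toward the north.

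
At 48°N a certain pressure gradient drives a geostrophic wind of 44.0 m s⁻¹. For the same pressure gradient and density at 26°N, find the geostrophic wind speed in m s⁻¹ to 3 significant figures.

With the same pressure gradient and density, V_g ∝ 1/f ∝ 1/sin φ.
V₂ = V₁ · sin φ₁ / sin φ₂ = 44.0 × sin 48° / sin 26°
V₂ = 44.0 × 0.7431/0.4384 = 74.6 m s⁻¹

74.6 m s⁻¹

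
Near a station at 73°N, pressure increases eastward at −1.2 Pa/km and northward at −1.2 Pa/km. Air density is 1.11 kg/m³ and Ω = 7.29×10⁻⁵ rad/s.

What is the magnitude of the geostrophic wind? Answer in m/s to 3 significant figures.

11.0 m/s

Coriolis parameter at 73°N:
f = 2Ω sin φ = 2 × 7.29×10⁻⁵ × sin 73° = 1.39×10⁻⁴ s⁻¹
Component geostrophic relations (x east, y north):
u_g = −(1/(fρ)) ∂P/∂y,  v_g = (1/(fρ)) ∂P/∂x
u_g = −(−1.2×10⁻³)/(1.39×10⁻⁴ × 1.11) = 7.75 m/s;  v_g = (−1.2×10⁻³)/(1.39×10⁻⁴ × 1.11) = −7.75 m/s
|V_g| = √(u_g² + v_g²) = 11.0 m/s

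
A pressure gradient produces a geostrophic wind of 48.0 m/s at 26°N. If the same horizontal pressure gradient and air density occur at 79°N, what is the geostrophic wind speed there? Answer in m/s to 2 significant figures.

21 m/s

With the same pressure gradient and density, V_g ∝ 1/f ∝ 1/sin φ.
V₂ = V₁ · sin φ₁ / sin φ₂ = 48.0 × sin 26° / sin 79°
V₂ = 48.0 × 0.4384/0.9816 = 21 m/s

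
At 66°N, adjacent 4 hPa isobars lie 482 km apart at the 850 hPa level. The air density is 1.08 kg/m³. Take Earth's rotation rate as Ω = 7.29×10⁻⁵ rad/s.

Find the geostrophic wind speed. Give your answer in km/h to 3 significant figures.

Coriolis parameter at 66°N:
f = 2Ω sin φ = 2 × 7.29×10⁻⁵ × sin 66° = 1.33×10⁻⁴ s⁻¹
Pressure gradient: |∂P/∂n| = 400 Pa / 482000 m = 8.30×10⁻⁴ Pa/m
Geostrophic balance (pressure-gradient force = Coriolis force):
V_g = (1/(fρ)) |∂P/∂n| = 8.30×10⁻⁴ / (1.33×10⁻⁴ × 1.08) = 5.77 m/s
Converting: 5.77 m/s × 3.6 = 20.8 km/h

20.8 km/h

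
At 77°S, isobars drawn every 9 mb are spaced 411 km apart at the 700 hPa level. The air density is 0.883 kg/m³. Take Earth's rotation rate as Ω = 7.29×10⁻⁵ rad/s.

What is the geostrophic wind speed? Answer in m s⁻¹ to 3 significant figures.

17.5 m s⁻¹

Coriolis parameter at 77°S:
f = 2Ω sin φ = 2 × 7.29×10⁻⁵ × sin 77° = 1.42×10⁻⁴ s⁻¹
Pressure gradient: |∂P/∂n| = 900 Pa / 411000 m = 2.19×10⁻³ Pa/m
Geostrophic balance (pressure-gradient force = Coriolis force):
V_g = (1/(fρ)) |∂P/∂n| = 2.19×10⁻³ / (1.42×10⁻⁴ × 0.883) = 17.5 m/s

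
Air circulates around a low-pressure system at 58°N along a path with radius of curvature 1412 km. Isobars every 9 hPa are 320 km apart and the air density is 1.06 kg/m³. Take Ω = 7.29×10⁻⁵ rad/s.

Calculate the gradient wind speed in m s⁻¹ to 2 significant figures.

Coriolis parameter at 58°N:
f = 2Ω sin φ = 2 × 7.29×10⁻⁵ × sin 58° = 1.24×10⁻⁴ s⁻¹
Pressure gradient: |∂P/∂n| = 900 Pa / 320000 m = 2.81×10⁻³ Pa/m
Geostrophic speed: V_g = |∂P/∂n|/(fρ) = 2.81×10⁻³/(1.24×10⁻⁴ × 1.06) = 21.5 m/s
Around a low, centrifugal force acts outward with Coriolis, so pressure-gradient force balances both:
(1/ρ)|∂P/∂n| = fV + V²/R  →  V² + fR·V − fR·V_g = 0
With fR = 1.24×10⁻⁴ × 1412×10³ m = 175 m/s:
V = [−fR + √((fR)² + 4 fR V_g)]/2 = [−175 + √(175² + 4×175×21.5)]/2 = 19.3 m/s
Subgeostrophic (V < V_g = 21.5 m/s), as expected around a low.

19 m s⁻¹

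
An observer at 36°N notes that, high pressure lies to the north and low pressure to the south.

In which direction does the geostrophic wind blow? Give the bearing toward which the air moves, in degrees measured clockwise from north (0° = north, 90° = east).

The pressure-gradient force points toward the south (bearing 180°).
Geostrophic balance: in the Northern Hemisphere the Coriolis force deflects motion to the right, so the geostrophic wind blows 90° to the right of the pressure-gradient force (low pressure on the left).
Rotating 180° by 90° clockwise gives 270° — the wind blows toward the west.

270°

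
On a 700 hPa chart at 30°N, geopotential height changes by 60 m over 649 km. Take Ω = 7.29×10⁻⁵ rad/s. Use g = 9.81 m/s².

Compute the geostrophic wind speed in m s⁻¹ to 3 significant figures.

12.4 m s⁻¹

Coriolis parameter at 30°N:
f = 2Ω sin φ = 2 × 7.29×10⁻⁵ × sin 30° = 7.29×10⁻⁵ s⁻¹
Height gradient: |∂Z/∂n| = 60 m / 649000 m = 9.24×10⁻⁵
On a pressure surface, geostrophic balance gives V_g = (g/f)|∂Z/∂n|:
V_g = 9.81 × 9.24×10⁻⁵ / 7.29×10⁻⁵ = 12.4 m/s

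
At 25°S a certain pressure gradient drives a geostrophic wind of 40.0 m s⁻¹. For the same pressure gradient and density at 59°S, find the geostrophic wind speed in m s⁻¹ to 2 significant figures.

With the same pressure gradient and density, V_g ∝ 1/f ∝ 1/sin φ.
V₂ = V₁ · sin φ₁ / sin φ₂ = 40.0 × sin 25° / sin 59°
V₂ = 40.0 × 0.4226/0.8572 = 20 m s⁻¹

20 m s⁻¹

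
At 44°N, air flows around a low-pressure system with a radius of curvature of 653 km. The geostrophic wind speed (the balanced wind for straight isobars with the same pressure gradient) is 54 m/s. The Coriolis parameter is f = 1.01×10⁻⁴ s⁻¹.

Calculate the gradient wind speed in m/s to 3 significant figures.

35.2 m/s

Around a low, centrifugal force acts outward with Coriolis, so pressure-gradient force balances both:
(1/ρ)|∂P/∂n| = fV + V²/R  →  V² + fR·V − fR·V_g = 0
With fR = 1.01×10⁻⁴ × 653×10³ m = 66.0 m/s:
V = [−fR + √((fR)² + 4 fR V_g)]/2 = [−66.0 + √(66.0² + 4×66.0×54)]/2 = 35.2 m/s
Subgeostrophic (V < V_g = 54 m/s), as expected around a low.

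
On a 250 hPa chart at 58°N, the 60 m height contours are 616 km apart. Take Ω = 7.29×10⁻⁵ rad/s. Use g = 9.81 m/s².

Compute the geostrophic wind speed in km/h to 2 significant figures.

Coriolis parameter at 58°N:
f = 2Ω sin φ = 2 × 7.29×10⁻⁵ × sin 58° = 1.24×10⁻⁴ s⁻¹
Height gradient: |∂Z/∂n| = 60 m / 616000 m = 9.74×10⁻⁵
On a pressure surface, geostrophic balance gives V_g = (g/f)|∂Z/∂n|:
V_g = 9.81 × 9.74×10⁻⁵ / 1.24×10⁻⁴ = 7.73 m/s
Converting: 7.73 m/s × 3.6 = 28 km/h

28 km/h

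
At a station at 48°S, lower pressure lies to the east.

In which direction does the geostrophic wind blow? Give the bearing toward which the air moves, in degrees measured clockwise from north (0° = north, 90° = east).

000°

The pressure-gradient force points toward the east (bearing 090°).
Geostrophic balance: in the Southern Hemisphere the Coriolis force deflects motion to the left, so the geostrophic wind blows 90° to the left of the pressure-gradient force (low pressure on the right).
Rotating 090° by 90° counterclockwise gives 000° — the wind blows toward the north.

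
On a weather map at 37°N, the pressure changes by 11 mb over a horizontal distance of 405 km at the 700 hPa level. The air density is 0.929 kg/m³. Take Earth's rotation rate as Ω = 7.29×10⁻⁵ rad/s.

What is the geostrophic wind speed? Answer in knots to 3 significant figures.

Coriolis parameter at 37°N:
f = 2Ω sin φ = 2 × 7.29×10⁻⁵ × sin 37° = 8.77×10⁻⁵ s⁻¹
Pressure gradient: |∂P/∂n| = 1100 Pa / 405000 m = 2.72×10⁻³ Pa/m
Geostrophic balance (pressure-gradient force = Coriolis force):
V_g = (1/(fρ)) |∂P/∂n| = 2.72×10⁻³ / (8.77×10⁻⁵ × 0.929) = 33.3 m/s
Converting: 33.3 m/s × 1.944 = 64.8 knots

64.8 knots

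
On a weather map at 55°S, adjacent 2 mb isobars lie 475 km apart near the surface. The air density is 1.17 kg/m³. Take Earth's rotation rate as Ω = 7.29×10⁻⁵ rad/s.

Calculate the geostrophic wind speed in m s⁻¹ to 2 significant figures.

3.0 m s⁻¹

Coriolis parameter at 55°S:
f = 2Ω sin φ = 2 × 7.29×10⁻⁵ × sin 55° = 1.19×10⁻⁴ s⁻¹
Pressure gradient: |∂P/∂n| = 200 Pa / 475000 m = 4.21×10⁻⁴ Pa/m
Geostrophic balance (pressure-gradient force = Coriolis force):
V_g = (1/(fρ)) |∂P/∂n| = 4.21×10⁻⁴ / (1.19×10⁻⁴ × 1.17) = 3.01 m/s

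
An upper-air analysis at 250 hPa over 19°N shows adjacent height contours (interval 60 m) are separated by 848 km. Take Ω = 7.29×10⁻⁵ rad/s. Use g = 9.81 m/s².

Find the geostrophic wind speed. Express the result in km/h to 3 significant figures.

Coriolis parameter at 19°N:
f = 2Ω sin φ = 2 × 7.29×10⁻⁵ × sin 19° = 4.75×10⁻⁵ s⁻¹
Height gradient: |∂Z/∂n| = 60 m / 848000 m = 7.08×10⁻⁵
On a pressure surface, geostrophic balance gives V_g = (g/f)|∂Z/∂n|:
V_g = 9.81 × 7.08×10⁻⁵ / 4.75×10⁻⁵ = 14.6 m/s
Converting: 14.6 m/s × 3.6 = 52.6 km/h

52.6 km/h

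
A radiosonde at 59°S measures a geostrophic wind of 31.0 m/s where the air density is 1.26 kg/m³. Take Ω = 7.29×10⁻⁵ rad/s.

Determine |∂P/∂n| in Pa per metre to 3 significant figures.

Coriolis parameter at 59°S:
f = 2Ω sin φ = 2 × 7.29×10⁻⁵ × sin 59° = 1.25×10⁻⁴ s⁻¹
Geostrophic balance rearranged: |∂P/∂n| = f ρ V_g
|∂P/∂n| = 1.25×10⁻⁴ × 1.26 × 31.0 = 4.88×10⁻³ Pa/m

4.88×10⁻³ Pa/m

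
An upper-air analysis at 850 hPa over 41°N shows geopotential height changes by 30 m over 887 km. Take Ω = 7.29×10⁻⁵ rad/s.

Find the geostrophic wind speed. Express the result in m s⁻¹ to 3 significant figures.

Coriolis parameter at 41°N:
f = 2Ω sin φ = 2 × 7.29×10⁻⁵ × sin 41° = 9.57×10⁻⁵ s⁻¹
Height gradient: |∂Z/∂n| = 30 m / 887000 m = 3.38×10⁻⁵
On a pressure surface, geostrophic balance gives V_g = (g/f)|∂Z/∂n|:
V_g = 9.81 × 3.38×10⁻⁵ / 9.57×10⁻⁵ = 3.47 m/s

3.47 m s⁻¹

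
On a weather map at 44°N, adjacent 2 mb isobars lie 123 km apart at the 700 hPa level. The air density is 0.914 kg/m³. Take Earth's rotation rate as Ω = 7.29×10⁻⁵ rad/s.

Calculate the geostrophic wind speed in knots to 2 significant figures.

Coriolis parameter at 44°N:
f = 2Ω sin φ = 2 × 7.29×10⁻⁵ × sin 44° = 1.01×10⁻⁴ s⁻¹
Pressure gradient: |∂P/∂n| = 200 Pa / 123000 m = 1.63×10⁻³ Pa/m
Geostrophic balance (pressure-gradient force = Coriolis force):
V_g = (1/(fρ)) |∂P/∂n| = 1.63×10⁻³ / (1.01×10⁻⁴ × 0.914) = 17.6 m/s
Converting: 17.6 m/s × 1.944 = 34 knots

34 knots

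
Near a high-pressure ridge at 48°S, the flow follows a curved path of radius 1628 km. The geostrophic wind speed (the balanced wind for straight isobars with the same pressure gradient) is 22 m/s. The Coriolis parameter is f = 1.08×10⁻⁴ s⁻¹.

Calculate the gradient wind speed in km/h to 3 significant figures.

Around a high, pressure-gradient force acts outward with centrifugal, so Coriolis balances both:
fV = (1/ρ)|∂P/∂n| + V²/R  →  V² − fR·V + fR·V_g = 0
With fR = 1.08×10⁻⁴ × 1628×10³ m = 176 m/s:
V = [fR − √((fR)² − 4 fR V_g)]/2 = [176 − √(176² − 4×176×22)]/2 = 25.8 m/s
Supergeostrophic (V > V_g = 22 m/s), as expected around a high.
Converting: 25.8 m/s × 3.6 = 92.8 km/h

92.8 km/h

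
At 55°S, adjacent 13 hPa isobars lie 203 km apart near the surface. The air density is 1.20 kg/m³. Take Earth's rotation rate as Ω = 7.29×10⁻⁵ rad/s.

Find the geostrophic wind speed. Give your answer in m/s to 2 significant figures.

45 m/s

Coriolis parameter at 55°S:
f = 2Ω sin φ = 2 × 7.29×10⁻⁵ × sin 55° = 1.19×10⁻⁴ s⁻¹
Pressure gradient: |∂P/∂n| = 1300 Pa / 203000 m = 6.40×10⁻³ Pa/m
Geostrophic balance (pressure-gradient force = Coriolis force):
V_g = (1/(fρ)) |∂P/∂n| = 6.40×10⁻³ / (1.19×10⁻⁴ × 1.20) = 44.7 m/s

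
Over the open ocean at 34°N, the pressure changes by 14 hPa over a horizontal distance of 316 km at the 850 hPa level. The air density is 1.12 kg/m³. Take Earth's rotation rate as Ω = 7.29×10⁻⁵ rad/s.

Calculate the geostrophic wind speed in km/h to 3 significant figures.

175 km/h

Coriolis parameter at 34°N:
f = 2Ω sin φ = 2 × 7.29×10⁻⁵ × sin 34° = 8.15×10⁻⁵ s⁻¹
Pressure gradient: |∂P/∂n| = 1400 Pa / 316000 m = 4.43×10⁻³ Pa/m
Geostrophic balance (pressure-gradient force = Coriolis force):
V_g = (1/(fρ)) |∂P/∂n| = 4.43×10⁻³ / (8.15×10⁻⁵ × 1.12) = 48.5 m/s
Converting: 48.5 m/s × 3.6 = 175 km/h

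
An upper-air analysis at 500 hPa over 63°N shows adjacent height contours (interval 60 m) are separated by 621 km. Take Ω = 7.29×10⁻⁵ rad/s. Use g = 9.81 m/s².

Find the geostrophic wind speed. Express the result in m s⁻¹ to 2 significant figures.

7.3 m s⁻¹

Coriolis parameter at 63°N:
f = 2Ω sin φ = 2 × 7.29×10⁻⁵ × sin 63° = 1.30×10⁻⁴ s⁻¹
Height gradient: |∂Z/∂n| = 60 m / 621000 m = 9.66×10⁻⁵
On a pressure surface, geostrophic balance gives V_g = (g/f)|∂Z/∂n|:
V_g = 9.81 × 9.66×10⁻⁵ / 1.30×10⁻⁴ = 7.30 m/s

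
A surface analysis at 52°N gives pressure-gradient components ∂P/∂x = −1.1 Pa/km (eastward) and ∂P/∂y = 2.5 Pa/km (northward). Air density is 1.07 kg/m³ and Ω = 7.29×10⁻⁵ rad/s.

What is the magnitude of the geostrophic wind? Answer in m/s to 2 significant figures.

22 m/s

Coriolis parameter at 52°N:
f = 2Ω sin φ = 2 × 7.29×10⁻⁵ × sin 52° = 1.15×10⁻⁴ s⁻¹
Component geostrophic relations (x east, y north):
u_g = −(1/(fρ)) ∂P/∂y,  v_g = (1/(fρ)) ∂P/∂x
u_g = −(2.5×10⁻³)/(1.15×10⁻⁴ × 1.07) = −20.3 m/s;  v_g = (−1.1×10⁻³)/(1.15×10⁻⁴ × 1.07) = −8.95 m/s
|V_g| = √(u_g² + v_g²) = 22.2 m/s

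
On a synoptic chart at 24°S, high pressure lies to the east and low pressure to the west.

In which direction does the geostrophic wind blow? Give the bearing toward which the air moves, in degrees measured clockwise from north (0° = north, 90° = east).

180°

The pressure-gradient force points toward the west (bearing 270°).
Geostrophic balance: in the Southern Hemisphere the Coriolis force deflects motion to the left, so the geostrophic wind blows 90° to the left of the pressure-gradient force (low pressure on the right).
Rotating 270° by 90° counterclockwise gives 180° — the wind blows toward the south.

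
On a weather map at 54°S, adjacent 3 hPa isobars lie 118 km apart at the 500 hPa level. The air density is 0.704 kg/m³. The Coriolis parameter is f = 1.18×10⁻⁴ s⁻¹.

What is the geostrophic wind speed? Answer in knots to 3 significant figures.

59.5 knots

Pressure gradient: |∂P/∂n| = 300 Pa / 118000 m = 2.54×10⁻³ Pa/m
Geostrophic balance (pressure-gradient force = Coriolis force):
V_g = (1/(fρ)) |∂P/∂n| = 2.54×10⁻³ / (1.18×10⁻⁴ × 0.704) = 30.6 m/s
Converting: 30.6 m/s × 1.944 = 59.5 knots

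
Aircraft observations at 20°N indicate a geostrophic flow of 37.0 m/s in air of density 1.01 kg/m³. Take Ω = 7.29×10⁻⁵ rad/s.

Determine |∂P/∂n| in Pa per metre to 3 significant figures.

Coriolis parameter at 20°N:
f = 2Ω sin φ = 2 × 7.29×10⁻⁵ × sin 20° = 4.99×10⁻⁵ s⁻¹
Geostrophic balance rearranged: |∂P/∂n| = f ρ V_g
|∂P/∂n| = 4.99×10⁻⁵ × 1.01 × 37.0 = 1.86×10⁻³ Pa/m

1.86×10⁻³ Pa/m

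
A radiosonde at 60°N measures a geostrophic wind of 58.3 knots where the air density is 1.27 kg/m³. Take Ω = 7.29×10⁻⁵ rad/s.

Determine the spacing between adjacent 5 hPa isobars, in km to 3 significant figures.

Coriolis parameter at 60°N:
f = 2Ω sin φ = 2 × 7.29×10⁻⁵ × sin 60° = 1.26×10⁻⁴ s⁻¹
Wind speed in SI: 58.3 knots = 30.0 m/s
Geostrophic balance rearranged: |∂P/∂n| = f ρ V_g
|∂P/∂n| = 1.26×10⁻⁴ × 1.27 × 30.0 = 4.81×10⁻³ Pa/m
Isobar spacing: Δn = ΔP/|∂P/∂n| = 500 Pa / 4.81×10⁻³ Pa/m = 103961 m ≈ 104 km

104 km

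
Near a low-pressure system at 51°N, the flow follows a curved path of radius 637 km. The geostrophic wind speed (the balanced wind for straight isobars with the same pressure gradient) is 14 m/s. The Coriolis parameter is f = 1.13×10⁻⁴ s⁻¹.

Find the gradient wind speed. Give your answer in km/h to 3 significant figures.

43.2 km/h

Around a low, centrifugal force acts outward with Coriolis, so pressure-gradient force balances both:
(1/ρ)|∂P/∂n| = fV + V²/R  →  V² + fR·V − fR·V_g = 0
With fR = 1.13×10⁻⁴ × 637×10³ m = 72.0 m/s:
V = [−fR + √((fR)² + 4 fR V_g)]/2 = [−72.0 + √(72.0² + 4×72.0×14)]/2 = 12 m/s
Subgeostrophic (V < V_g = 14 m/s), as expected around a low.
Converting: 12 m/s × 3.6 = 43.2 km/h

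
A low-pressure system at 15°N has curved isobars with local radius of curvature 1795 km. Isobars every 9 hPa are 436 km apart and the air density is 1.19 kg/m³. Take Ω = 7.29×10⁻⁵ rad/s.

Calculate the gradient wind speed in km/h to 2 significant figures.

110 km/h

Coriolis parameter at 15°N:
f = 2Ω sin φ = 2 × 7.29×10⁻⁵ × sin 15° = 3.77×10⁻⁵ s⁻¹
Pressure gradient: |∂P/∂n| = 900 Pa / 436000 m = 2.06×10⁻³ Pa/m
Geostrophic speed: V_g = |∂P/∂n|/(fρ) = 2.06×10⁻³/(3.77×10⁻⁵ × 1.19) = 46.0 m/s
Around a low, centrifugal force acts outward with Coriolis, so pressure-gradient force balances both:
(1/ρ)|∂P/∂n| = fV + V²/R  →  V² + fR·V − fR·V_g = 0
With fR = 3.77×10⁻⁵ × 1795×10³ m = 67.7 m/s:
V = [−fR + √((fR)² + 4 fR V_g)]/2 = [−67.7 + √(67.7² + 4×67.7×46)]/2 = 31.4 m/s
Subgeostrophic (V < V_g = 46 m/s), as expected around a low.
Converting: 31.4 m/s × 3.6 = 110 km/h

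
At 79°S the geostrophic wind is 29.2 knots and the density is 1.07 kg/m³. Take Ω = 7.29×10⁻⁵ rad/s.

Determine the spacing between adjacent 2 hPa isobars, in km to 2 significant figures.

87 km

Coriolis parameter at 79°S:
f = 2Ω sin φ = 2 × 7.29×10⁻⁵ × sin 79° = 1.43×10⁻⁴ s⁻¹
Wind speed in SI: 29.2 knots = 15.0 m/s
Geostrophic balance rearranged: |∂P/∂n| = f ρ V_g
|∂P/∂n| = 1.43×10⁻⁴ × 1.07 × 15.0 = 2.30×10⁻³ Pa/m
Isobar spacing: Δn = ΔP/|∂P/∂n| = 200 Pa / 2.30×10⁻³ Pa/m = 86940 m ≈ 87 km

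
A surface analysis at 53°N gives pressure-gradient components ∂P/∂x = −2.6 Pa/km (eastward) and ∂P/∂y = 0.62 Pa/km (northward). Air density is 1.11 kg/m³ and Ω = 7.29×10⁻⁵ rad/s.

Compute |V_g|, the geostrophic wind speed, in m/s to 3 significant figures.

Coriolis parameter at 53°N:
f = 2Ω sin φ = 2 × 7.29×10⁻⁵ × sin 53° = 1.16×10⁻⁴ s⁻¹
Component geostrophic relations (x east, y north):
u_g = −(1/(fρ)) ∂P/∂y,  v_g = (1/(fρ)) ∂P/∂x
u_g = −(0.62×10⁻³)/(1.16×10⁻⁴ × 1.11) = −4.80 m/s;  v_g = (−2.6×10⁻³)/(1.16×10⁻⁴ × 1.11) = −20.1 m/s
|V_g| = √(u_g² + v_g²) = 20.7 m/s

20.7 m/s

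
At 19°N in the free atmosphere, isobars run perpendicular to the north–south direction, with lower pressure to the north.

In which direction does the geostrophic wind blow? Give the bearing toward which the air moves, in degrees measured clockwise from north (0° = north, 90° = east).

090°

The pressure-gradient force points toward the north (bearing 000°).
Geostrophic balance: in the Northern Hemisphere the Coriolis force deflects motion to the right, so the geostrophic wind blows 90° to the right of the pressure-gradient force (low pressure on the left).
Rotating 000° by 90° clockwise gives 090° — the wind blows toward the east.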